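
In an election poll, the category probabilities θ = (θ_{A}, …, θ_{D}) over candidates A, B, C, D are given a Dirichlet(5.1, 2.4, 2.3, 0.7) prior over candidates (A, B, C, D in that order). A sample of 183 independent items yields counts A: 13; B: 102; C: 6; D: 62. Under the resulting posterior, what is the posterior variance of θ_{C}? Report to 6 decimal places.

The Dirichlet prior is conjugate to the Multinomial likelihood: each posterior αⱼ = prior αⱼ + observed count nⱼ.
Posterior concentration: (18.1, 104.4, 8.3, 62.7), total = 193.5.
Var[θ_j] = α_j(Σα−α_j)/((Σα)²(Σα+1)) = 8.3·185.2/(193.5²·194.5) = 0.000211.

0.000211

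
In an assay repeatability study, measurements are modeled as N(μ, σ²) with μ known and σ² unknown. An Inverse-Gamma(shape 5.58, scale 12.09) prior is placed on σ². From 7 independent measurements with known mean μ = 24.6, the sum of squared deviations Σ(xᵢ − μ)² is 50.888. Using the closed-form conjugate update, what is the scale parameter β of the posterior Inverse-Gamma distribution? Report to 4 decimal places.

37.5340

With known mean μ and an Inverse-Gamma(α, β) prior on σ², the Normal likelihood is conjugate: posterior is Inv-Gamma(α + n/2, β + Σ(xᵢ−μ)²/2).
Posterior: Inv-Gamma(5.58 + 7/2, 12.09 + 50.888/2) = Inv-Gamma(9.08, 37.5340).
Posterior β = 37.5340.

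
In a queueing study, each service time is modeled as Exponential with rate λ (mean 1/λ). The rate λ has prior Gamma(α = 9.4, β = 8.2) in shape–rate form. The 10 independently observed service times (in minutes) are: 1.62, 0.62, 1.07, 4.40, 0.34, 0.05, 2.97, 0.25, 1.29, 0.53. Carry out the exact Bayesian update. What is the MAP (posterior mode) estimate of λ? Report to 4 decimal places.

With a Gamma(shape α, rate β) prior on the exponential rate λ, the posterior after n observations with total T = Σxᵢ is Gamma(α+n, β+T).
Sum of observations T = 13.14 minutes; n = 10.
Posterior: Gamma(9.4+10, 8.2+13.14) = Gamma(19.4, 21.34).
Mode = (α−1)/β = 0.8622.

0.8622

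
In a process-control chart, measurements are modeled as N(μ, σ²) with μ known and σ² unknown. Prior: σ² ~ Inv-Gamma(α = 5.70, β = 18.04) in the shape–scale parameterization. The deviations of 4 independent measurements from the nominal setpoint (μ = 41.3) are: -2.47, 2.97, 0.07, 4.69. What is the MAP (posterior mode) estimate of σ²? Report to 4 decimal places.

4.1956

With known mean μ and an Inverse-Gamma(α, β) prior on σ², the Normal likelihood is conjugate: posterior is Inv-Gamma(α + n/2, β + Σ(xᵢ−μ)²/2).
Σ(xᵢ−μ)² = (-2.47)² + (2.97)² + (0.07)² + (4.69)² = 36.9228.
Posterior: Inv-Gamma(5.70 + 4/2, 18.04 + 36.9228/2) = Inv-Gamma(7.70, 36.50140).
Mode = β/(α+1) = 36.50140/8.70 = 4.1956.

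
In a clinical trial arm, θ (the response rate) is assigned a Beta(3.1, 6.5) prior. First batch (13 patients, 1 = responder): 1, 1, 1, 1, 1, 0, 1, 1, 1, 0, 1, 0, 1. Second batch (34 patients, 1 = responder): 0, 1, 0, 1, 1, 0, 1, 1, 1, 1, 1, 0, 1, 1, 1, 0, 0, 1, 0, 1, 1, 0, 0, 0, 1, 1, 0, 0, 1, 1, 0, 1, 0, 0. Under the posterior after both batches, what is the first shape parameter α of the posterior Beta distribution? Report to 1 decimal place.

32.1

The Beta prior is conjugate to a Binomial/Bernoulli likelihood; the update adds successes to α and failures to β.
After batch 1: Beta(3.1+10, 6.5+3) = Beta(13.1, 9.5).
After batch 2: Beta(13.1+19, 9.5+15) = Beta(32.1, 24.5).
Posterior α = 32.1.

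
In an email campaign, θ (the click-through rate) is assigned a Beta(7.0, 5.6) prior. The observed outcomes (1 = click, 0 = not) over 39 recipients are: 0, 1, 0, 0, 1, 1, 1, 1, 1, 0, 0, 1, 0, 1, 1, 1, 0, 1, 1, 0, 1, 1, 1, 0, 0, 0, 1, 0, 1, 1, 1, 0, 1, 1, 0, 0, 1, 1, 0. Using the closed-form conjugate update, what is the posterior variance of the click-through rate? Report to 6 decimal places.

0.004627

The Beta prior is conjugate to a Binomial/Bernoulli likelihood; the update adds successes to α and failures to β.
Posterior: Beta(α+k, β+n−k) = Beta(7.0+23, 5.6+16) = Beta(30.0, 21.6).
Var = αβ/((α+β)²(α+β+1)) = 30.0·21.6/(51.6²·52.6) = 0.004627.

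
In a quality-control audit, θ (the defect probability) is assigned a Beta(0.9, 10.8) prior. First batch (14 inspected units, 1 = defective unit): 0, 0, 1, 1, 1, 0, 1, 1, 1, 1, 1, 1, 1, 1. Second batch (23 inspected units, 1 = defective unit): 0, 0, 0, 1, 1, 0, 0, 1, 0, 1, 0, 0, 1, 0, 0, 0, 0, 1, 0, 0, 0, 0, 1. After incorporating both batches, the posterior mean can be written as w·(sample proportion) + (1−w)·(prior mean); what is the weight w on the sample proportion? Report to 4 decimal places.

The Beta prior is conjugate to a Binomial/Bernoulli likelihood; the update adds successes to α and failures to β.
Total number of inspected units: n = 14 + 23 = 37.
Posterior mean = (α₀+k)/(α₀+β₀+n) = [n/(α₀+β₀+n)]·(k/n) + [(α₀+β₀)/(α₀+β₀+n)]·α₀/(α₀+β₀), so only n and the prior enter the weight.
The weight on the data is w = n/(α₀+β₀+n) = 37/(0.9+10.8+37) = 37/48.7 = 0.7598.

0.7598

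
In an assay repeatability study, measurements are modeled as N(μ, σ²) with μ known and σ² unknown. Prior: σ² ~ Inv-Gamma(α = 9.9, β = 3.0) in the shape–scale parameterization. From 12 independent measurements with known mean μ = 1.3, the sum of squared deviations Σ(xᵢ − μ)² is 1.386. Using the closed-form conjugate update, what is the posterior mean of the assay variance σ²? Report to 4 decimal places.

With known mean μ and an Inverse-Gamma(α, β) prior on σ², the Normal likelihood is conjugate: posterior is Inv-Gamma(α + n/2, β + Σ(xᵢ−μ)²/2).
Posterior: Inv-Gamma(9.9 + 12/2, 3.0 + 1.386/2) = Inv-Gamma(15.90, 3.6930).
E[σ²|data] = β/(α−1) = 3.6930/14.90 = 0.2479.

0.2479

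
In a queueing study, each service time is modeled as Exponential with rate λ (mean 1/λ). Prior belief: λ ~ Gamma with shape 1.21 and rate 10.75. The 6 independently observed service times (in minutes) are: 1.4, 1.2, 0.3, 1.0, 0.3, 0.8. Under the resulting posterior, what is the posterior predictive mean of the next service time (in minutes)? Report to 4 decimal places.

2.5362

With a Gamma(shape α, rate β) prior on the exponential rate λ, the posterior after n observations with total T = Σxᵢ is Gamma(α+n, β+T).
Sum of observations T = 5.0 minutes; n = 6.
Posterior: Gamma(1.21+6, 10.75+5.0) = Gamma(7.21, 15.75).
The predictive distribution for the next observation is Lomax; its mean is β/(α−1) = 15.75/6.21 = 2.5362.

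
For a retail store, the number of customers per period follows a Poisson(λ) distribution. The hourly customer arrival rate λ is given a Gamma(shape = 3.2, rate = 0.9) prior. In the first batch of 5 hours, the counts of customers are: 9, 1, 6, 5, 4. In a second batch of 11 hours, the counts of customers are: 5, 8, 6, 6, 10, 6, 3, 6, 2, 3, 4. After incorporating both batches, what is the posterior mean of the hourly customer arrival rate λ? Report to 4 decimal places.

With a Gamma(shape α, rate β) prior, the Poisson likelihood is conjugate: the posterior is Gamma(α + ΣXᵢ, β + n).
Batch 1: sum of counts S = 25 over n = 5 hours.
After batch 1: Gamma(α+S, β+n) = Gamma(3.2+25, 0.9+5) = Gamma(28.2, 5.9).
Batch 2: sum of counts S = 59 over n = 11 hours.
After batch 2: Gamma(α+S, β+n) = Gamma(28.2+59, 5.9+11) = Gamma(87.2, 16.9).
Posterior mean = α/β = 87.2/16.9 = 5.1598.

5.1598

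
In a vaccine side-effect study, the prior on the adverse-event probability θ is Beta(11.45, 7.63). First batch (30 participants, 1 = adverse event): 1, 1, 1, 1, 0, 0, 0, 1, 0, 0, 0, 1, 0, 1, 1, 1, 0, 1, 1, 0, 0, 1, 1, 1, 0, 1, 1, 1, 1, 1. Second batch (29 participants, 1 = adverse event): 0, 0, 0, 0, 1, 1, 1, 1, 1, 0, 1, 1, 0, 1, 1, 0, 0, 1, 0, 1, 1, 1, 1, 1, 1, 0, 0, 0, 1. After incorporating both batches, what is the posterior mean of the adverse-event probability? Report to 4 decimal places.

0.6077

The Beta prior is conjugate to a Binomial/Bernoulli likelihood; the update adds successes to α and failures to β.
After batch 1: Beta(11.45+19, 7.63+11) = Beta(30.45, 18.63).
After batch 2: Beta(30.45+17, 18.63+12) = Beta(47.45, 30.63).
Posterior mean = α/(α+β) = 47.45/78.08 = 0.6077.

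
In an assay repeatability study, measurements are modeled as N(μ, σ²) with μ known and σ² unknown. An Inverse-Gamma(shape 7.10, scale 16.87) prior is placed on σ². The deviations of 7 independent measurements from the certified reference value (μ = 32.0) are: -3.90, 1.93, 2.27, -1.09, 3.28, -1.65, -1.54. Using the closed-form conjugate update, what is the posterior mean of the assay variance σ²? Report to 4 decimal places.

With known mean μ and an Inverse-Gamma(α, β) prior on σ², the Normal likelihood is conjugate: posterior is Inv-Gamma(α + n/2, β + Σ(xᵢ−μ)²/2).
Σ(xᵢ−μ)² = (-3.90)² + (1.93)² + (2.27)² + (-1.09)² + (3.28)² + (-1.65)² + (-1.54)² = 41.1284.
Posterior: Inv-Gamma(7.10 + 7/2, 16.87 + 41.1284/2) = Inv-Gamma(10.60, 37.43420).
E[σ²|data] = β/(α−1) = 37.43420/9.60 = 3.8994.

3.8994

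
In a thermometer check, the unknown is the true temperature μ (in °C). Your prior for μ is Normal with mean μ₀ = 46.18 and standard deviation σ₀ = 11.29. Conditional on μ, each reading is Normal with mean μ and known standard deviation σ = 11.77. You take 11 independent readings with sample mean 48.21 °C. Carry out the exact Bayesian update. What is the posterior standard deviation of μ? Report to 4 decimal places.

For Normal data with known variance σ², a Normal(μ₀, σ₀²) prior on μ is conjugate. Posterior precision = 1/σ₀² + n/σ²; posterior mean is the precision-weighted average of μ₀ and x̄.
σ₀² = 11.29² = 127.4641, σ² = 11.77² = 138.5329; σ² + n·σ₀² = 138.5329 + 11·127.4641 = 1540.638.
Posterior precision = 1/σ₀² + n/σ² = 1/127.4641 + 11/138.5329 = (σ² + n·σ₀²)/(σ₀²σ²) = 1540.638/(127.4641·138.5329); posterior variance σₙ² = σ₀²σ²/(σ² + n·σ₀²) = 127.4641·138.5329/1540.638 = 11.461467.
Posterior SD = √σₙ² = √(127.4641·138.5329/1540.638) = 3.3855.

3.3855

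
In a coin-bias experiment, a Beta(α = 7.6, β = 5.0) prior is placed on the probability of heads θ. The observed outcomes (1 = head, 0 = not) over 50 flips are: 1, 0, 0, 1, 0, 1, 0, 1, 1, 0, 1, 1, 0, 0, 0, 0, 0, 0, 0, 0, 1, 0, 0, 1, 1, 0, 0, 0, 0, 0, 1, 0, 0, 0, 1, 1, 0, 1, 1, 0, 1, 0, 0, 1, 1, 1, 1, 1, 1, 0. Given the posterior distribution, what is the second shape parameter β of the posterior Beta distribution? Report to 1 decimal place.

The Beta prior is conjugate to a Binomial/Bernoulli likelihood; the update adds successes to α and failures to β.
Posterior: Beta(α+k, β+n−k) = Beta(7.6+22, 5.0+28) = Beta(29.6, 33.0).
Posterior β = 33.0.

33.0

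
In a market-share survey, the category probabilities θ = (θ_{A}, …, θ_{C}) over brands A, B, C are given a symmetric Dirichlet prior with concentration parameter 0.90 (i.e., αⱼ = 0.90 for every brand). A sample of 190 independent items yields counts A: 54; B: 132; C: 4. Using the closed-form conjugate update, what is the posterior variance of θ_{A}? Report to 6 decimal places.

0.001052

The Dirichlet prior is conjugate to the Multinomial likelihood: each posterior αⱼ = prior αⱼ + observed count nⱼ.
Posterior concentration: (54.90, 132.90, 4.90), total = 192.70.
Var[θ_j] = α_j(Σα−α_j)/((Σα)²(Σα+1)) = 54.90·137.80/(192.70²·193.70) = 0.001052.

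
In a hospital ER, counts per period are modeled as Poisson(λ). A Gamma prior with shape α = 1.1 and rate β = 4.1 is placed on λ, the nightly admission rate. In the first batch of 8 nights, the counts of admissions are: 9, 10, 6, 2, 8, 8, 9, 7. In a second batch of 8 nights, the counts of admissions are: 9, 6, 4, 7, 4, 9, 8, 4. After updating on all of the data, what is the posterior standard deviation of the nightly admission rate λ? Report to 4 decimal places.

0.5244

With a Gamma(shape α, rate β) prior, the Poisson likelihood is conjugate: the posterior is Gamma(α + ΣXᵢ, β + n).
Batch 1: sum of counts S = 59 over n = 8 nights.
After batch 1: Gamma(α+S, β+n) = Gamma(1.1+59, 4.1+8) = Gamma(60.1, 12.1).
Batch 2: sum of counts S = 51 over n = 8 nights.
After batch 2: Gamma(α+S, β+n) = Gamma(60.1+51, 12.1+8) = Gamma(111.1, 20.1).
SD = √α/β = √111.1/20.1 = 0.5244.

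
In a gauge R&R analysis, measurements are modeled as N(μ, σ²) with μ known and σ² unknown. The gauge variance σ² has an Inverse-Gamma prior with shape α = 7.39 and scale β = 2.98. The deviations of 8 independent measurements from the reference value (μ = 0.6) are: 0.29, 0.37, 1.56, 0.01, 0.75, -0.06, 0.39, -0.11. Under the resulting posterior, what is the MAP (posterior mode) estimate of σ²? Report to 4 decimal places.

0.3771

With known mean μ and an Inverse-Gamma(α, β) prior on σ², the Normal likelihood is conjugate: posterior is Inv-Gamma(α + n/2, β + Σ(xᵢ−μ)²/2).
Σ(xᵢ−μ)² = (0.29)² + (0.37)² + (1.56)² + (0.01)² + (0.75)² + (-0.06)² + (0.39)² + (-0.11)² = 3.3850.
Posterior: Inv-Gamma(7.39 + 8/2, 2.98 + 3.3850/2) = Inv-Gamma(11.39, 4.67250).
Mode = β/(α+1) = 4.67250/12.39 = 0.3771.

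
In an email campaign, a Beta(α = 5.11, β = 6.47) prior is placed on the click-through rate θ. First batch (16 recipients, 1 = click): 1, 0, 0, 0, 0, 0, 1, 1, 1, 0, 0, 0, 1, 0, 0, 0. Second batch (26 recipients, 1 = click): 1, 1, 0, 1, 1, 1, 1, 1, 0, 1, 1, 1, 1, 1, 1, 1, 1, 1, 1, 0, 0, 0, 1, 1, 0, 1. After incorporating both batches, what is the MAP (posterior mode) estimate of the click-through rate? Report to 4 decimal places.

0.5644

The Beta prior is conjugate to a Binomial/Bernoulli likelihood; the update adds successes to α and failures to β.
After batch 1: Beta(5.11+5, 6.47+11) = Beta(10.11, 17.47).
After batch 2: Beta(10.11+20, 17.47+6) = Beta(30.11, 23.47).
Mode of Beta(a,b) for a,b>1 is (a−1)/(a+b−2) = 29.11/51.58 = 0.5644.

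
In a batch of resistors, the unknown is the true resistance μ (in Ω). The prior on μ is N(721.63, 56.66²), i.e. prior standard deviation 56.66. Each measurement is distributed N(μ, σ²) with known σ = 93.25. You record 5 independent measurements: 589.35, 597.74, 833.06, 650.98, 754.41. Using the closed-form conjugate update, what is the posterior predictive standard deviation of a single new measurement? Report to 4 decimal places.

For Normal data with known variance σ², a Normal(μ₀, σ₀²) prior on μ is conjugate. Posterior precision = 1/σ₀² + n/σ²; posterior mean is the precision-weighted average of μ₀ and x̄.
σ₀² = 56.66² = 3210.3556, σ² = 93.25² = 8695.5625; σ² + n·σ₀² = 8695.5625 + 5·3210.3556 = 24747.3405.
Posterior precision = 1/σ₀² + n/σ² = 1/3210.3556 + 5/8695.5625 = (σ² + n·σ₀²)/(σ₀²σ²) = 24747.3405/(3210.3556·8695.5625); posterior variance σₙ² = σ₀²σ²/(σ² + n·σ₀²) = 3210.3556·8695.5625/24747.3405 = 1128.034253.
Predictive variance for one new observation = σₙ² + σ² = 3210.3556·8695.5625/24747.3405 + 8695.5625 = σ²·(σ₀² + 24747.3405)/24747.3405 = 8695.5625·27957.6961/24747.3405 = 9823.596753; SD = √(8695.5625·27957.6961/24747.3405) = 99.1141.

99.1141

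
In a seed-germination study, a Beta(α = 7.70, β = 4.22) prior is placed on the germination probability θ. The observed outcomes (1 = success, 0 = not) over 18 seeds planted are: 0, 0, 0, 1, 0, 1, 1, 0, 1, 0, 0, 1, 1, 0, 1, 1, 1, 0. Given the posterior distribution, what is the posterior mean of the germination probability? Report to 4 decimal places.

The Beta prior is conjugate to a Binomial/Bernoulli likelihood; the update adds successes to α and failures to β.
Posterior: Beta(α+k, β+n−k) = Beta(7.70+9, 4.22+9) = Beta(16.70, 13.22).
Posterior mean = α/(α+β) = 16.70/29.92 = 0.5582.

0.5582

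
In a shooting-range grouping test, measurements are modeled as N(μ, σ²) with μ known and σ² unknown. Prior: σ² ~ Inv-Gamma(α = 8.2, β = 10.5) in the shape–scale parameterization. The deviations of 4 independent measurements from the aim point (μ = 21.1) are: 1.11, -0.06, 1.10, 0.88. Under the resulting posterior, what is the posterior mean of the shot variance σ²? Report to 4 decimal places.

With known mean μ and an Inverse-Gamma(α, β) prior on σ², the Normal likelihood is conjugate: posterior is Inv-Gamma(α + n/2, β + Σ(xᵢ−μ)²/2).
Σ(xᵢ−μ)² = (1.11)² + (-0.06)² + (1.10)² + (0.88)² = 3.2201.
Posterior: Inv-Gamma(8.2 + 4/2, 10.5 + 3.2201/2) = Inv-Gamma(10.20, 12.11005).
E[σ²|data] = β/(α−1) = 12.11005/9.20 = 1.3163.

1.3163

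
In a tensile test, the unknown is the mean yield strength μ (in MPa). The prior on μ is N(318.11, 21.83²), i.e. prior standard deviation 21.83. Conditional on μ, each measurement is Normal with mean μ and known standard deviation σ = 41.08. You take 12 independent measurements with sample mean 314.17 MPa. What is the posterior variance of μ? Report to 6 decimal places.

For Normal data with known variance σ², a Normal(μ₀, σ₀²) prior on μ is conjugate. Posterior precision = 1/σ₀² + n/σ²; posterior mean is the precision-weighted average of μ₀ and x̄.
σ₀² = 21.83² = 476.5489, σ² = 41.08² = 1687.5664; σ² + n·σ₀² = 1687.5664 + 12·476.5489 = 7406.1532.
Posterior precision = 1/σ₀² + n/σ² = 1/476.5489 + 12/1687.5664 = (σ² + n·σ₀²)/(σ₀²σ²) = 7406.1532/(476.5489·1687.5664); posterior variance σₙ² = σ₀²σ²/(σ² + n·σ₀²) = 476.5489·1687.5664/7406.1532 = 108.586454.

108.586454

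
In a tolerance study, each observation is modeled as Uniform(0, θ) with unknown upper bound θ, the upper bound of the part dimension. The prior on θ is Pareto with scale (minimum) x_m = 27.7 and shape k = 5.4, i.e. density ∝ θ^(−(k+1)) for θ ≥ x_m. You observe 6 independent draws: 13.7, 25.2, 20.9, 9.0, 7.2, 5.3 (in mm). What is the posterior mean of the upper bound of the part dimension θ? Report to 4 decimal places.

30.3635

A Pareto(scale x_m, shape k) prior on the upper bound θ of Uniform(0, θ) is conjugate: posterior is Pareto(max(x_m, max xᵢ), k + n).
Sample maximum = 25.2; prior scale x_m = 27.7 → posterior scale = max = 27.7.
Posterior shape = 5.4 + 6 = 11.4.
E[θ|data] = k·x_m/(k−1) = 11.4·27.7/10.4 = 30.3635.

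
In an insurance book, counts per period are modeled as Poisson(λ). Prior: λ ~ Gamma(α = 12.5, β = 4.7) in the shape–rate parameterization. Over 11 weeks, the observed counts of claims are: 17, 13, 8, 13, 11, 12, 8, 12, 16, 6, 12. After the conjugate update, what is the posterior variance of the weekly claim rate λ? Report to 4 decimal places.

With a Gamma(shape α, rate β) prior, the Poisson likelihood is conjugate: the posterior is Gamma(α + ΣXᵢ, β + n).
Sum of counts S = 128 over n = 11 weeks.
Posterior: Gamma(α+S, β+n) = Gamma(12.5+128, 4.7+11) = Gamma(140.5, 15.7).
Var = α/β² = 140.5/15.7² = 0.5700.

0.5700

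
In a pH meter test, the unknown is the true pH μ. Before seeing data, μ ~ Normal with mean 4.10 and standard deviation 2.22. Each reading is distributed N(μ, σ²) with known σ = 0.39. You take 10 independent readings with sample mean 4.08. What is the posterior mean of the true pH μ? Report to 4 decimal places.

4.0801

For Normal data with known variance σ², a Normal(μ₀, σ₀²) prior on μ is conjugate. Posterior precision = 1/σ₀² + n/σ²; posterior mean is the precision-weighted average of μ₀ and x̄.
n·x̄ = 10·4.08 = 40.8.
σ₀² = 2.22² = 4.9284, σ² = 0.39² = 0.1521; σ² + n·σ₀² = 0.1521 + 10·4.9284 = 49.4361.
Posterior mean = (μ₀/σ₀² + n·x̄/σ²)/(1/σ₀² + n/σ²) = (σ²·μ₀ + σ₀²·n·x̄)/(σ² + n·σ₀²) = (0.1521·4.10 + 4.9284·40.8)/49.4361 = 201.70233/49.4361 = 4.0801.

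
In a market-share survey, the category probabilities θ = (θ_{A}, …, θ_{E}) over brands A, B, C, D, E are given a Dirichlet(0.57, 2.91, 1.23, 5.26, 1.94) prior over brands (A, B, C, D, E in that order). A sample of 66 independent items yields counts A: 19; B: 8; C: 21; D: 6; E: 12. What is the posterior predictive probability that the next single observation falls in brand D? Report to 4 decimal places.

The Dirichlet prior is conjugate to the Multinomial likelihood: each posterior αⱼ = prior αⱼ + observed count nⱼ.
Posterior concentration: (19.57, 10.91, 22.23, 11.26, 13.94), total = 77.91.
P(next = D | data) = α_{D}/Σα = 0.1445.

0.1445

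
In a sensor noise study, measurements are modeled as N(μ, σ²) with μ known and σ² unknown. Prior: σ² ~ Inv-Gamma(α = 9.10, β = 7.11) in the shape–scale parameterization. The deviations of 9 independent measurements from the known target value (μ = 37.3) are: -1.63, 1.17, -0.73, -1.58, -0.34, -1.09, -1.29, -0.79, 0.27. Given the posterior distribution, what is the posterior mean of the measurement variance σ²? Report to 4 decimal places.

With known mean μ and an Inverse-Gamma(α, β) prior on σ², the Normal likelihood is conjugate: posterior is Inv-Gamma(α + n/2, β + Σ(xᵢ−μ)²/2).
Σ(xᵢ−μ)² = (-1.63)² + (1.17)² + (-0.73)² + (-1.58)² + (-0.34)² + (-1.09)² + (-1.29)² + (-0.79)² + (0.27)² = 10.7199.
Posterior: Inv-Gamma(9.10 + 9/2, 7.11 + 10.7199/2) = Inv-Gamma(13.60, 12.46995).
E[σ²|data] = β/(α−1) = 12.46995/12.60 = 0.9897.

0.9897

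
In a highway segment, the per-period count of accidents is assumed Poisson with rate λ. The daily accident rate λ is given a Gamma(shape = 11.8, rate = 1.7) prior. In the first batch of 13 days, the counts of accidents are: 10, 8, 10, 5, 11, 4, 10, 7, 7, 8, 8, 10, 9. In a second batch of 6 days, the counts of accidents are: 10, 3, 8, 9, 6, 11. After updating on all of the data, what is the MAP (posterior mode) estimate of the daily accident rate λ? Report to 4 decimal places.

With a Gamma(shape α, rate β) prior, the Poisson likelihood is conjugate: the posterior is Gamma(α + ΣXᵢ, β + n).
Batch 1: sum of counts S = 107 over n = 13 days.
After batch 1: Gamma(α+S, β+n) = Gamma(11.8+107, 1.7+13) = Gamma(118.8, 14.7).
Batch 2: sum of counts S = 47 over n = 6 days.
After batch 2: Gamma(α+S, β+n) = Gamma(118.8+47, 14.7+6) = Gamma(165.8, 20.7).
Mode of Gamma(α,β) for α≥1 is (α−1)/β = 164.8/20.7 = 7.9614.

7.9614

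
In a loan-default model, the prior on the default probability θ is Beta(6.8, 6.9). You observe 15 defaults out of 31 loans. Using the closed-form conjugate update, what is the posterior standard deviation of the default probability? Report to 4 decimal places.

0.0739

The Beta prior is conjugate to a Binomial/Bernoulli likelihood; the update adds successes to α and failures to β.
Posterior: Beta(α+k, β+n−k) = Beta(6.8+15, 6.9+16) = Beta(21.8, 22.9).
Var = αβ/((α+β)²(α+β+1)) = 21.8·22.9/(44.7²·45.7) = 0.00546715; SD = √0.00546715 = 0.0739.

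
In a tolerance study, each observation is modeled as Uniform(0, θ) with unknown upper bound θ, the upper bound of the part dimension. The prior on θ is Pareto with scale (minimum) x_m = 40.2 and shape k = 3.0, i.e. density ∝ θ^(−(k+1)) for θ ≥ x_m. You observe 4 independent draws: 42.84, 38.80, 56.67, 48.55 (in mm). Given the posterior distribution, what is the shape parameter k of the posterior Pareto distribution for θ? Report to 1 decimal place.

7.0

A Pareto(scale x_m, shape k) prior on the upper bound θ of Uniform(0, θ) is conjugate: posterior is Pareto(max(x_m, max xᵢ), k + n).
Sample maximum = 56.67; prior scale x_m = 40.2 → posterior scale = max = 56.67.
Posterior shape = 3.0 + 4 = 7.0.
Posterior shape k = 7.0.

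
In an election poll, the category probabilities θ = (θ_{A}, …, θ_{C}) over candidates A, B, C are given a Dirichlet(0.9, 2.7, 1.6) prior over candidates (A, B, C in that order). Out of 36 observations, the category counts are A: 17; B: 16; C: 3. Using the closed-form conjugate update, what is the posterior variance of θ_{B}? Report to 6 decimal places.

0.005874

The Dirichlet prior is conjugate to the Multinomial likelihood: each posterior αⱼ = prior αⱼ + observed count nⱼ.
Posterior concentration: (17.9, 18.7, 4.6), total = 41.2.
Var[θ_j] = α_j(Σα−α_j)/((Σα)²(Σα+1)) = 18.7·22.5/(41.2²·42.2) = 0.005874.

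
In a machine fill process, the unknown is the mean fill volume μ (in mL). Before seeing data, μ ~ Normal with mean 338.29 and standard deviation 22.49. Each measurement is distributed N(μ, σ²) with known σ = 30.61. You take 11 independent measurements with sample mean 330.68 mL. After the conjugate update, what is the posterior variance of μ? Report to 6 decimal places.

72.902187

For Normal data with known variance σ², a Normal(μ₀, σ₀²) prior on μ is conjugate. Posterior precision = 1/σ₀² + n/σ²; posterior mean is the precision-weighted average of μ₀ and x̄.
σ₀² = 22.49² = 505.8001, σ² = 30.61² = 936.9721; σ² + n·σ₀² = 936.9721 + 11·505.8001 = 6500.7732.
Posterior precision = 1/σ₀² + n/σ² = 1/505.8001 + 11/936.9721 = (σ² + n·σ₀²)/(σ₀²σ²) = 6500.7732/(505.8001·936.9721); posterior variance σₙ² = σ₀²σ²/(σ² + n·σ₀²) = 505.8001·936.9721/6500.7732 = 72.902187.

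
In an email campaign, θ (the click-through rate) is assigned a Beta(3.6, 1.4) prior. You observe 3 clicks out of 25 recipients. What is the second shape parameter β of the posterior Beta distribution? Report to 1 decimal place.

The Beta prior is conjugate to a Binomial/Bernoulli likelihood; the update adds successes to α and failures to β.
Posterior: Beta(α+k, β+n−k) = Beta(3.6+3, 1.4+22) = Beta(6.6, 23.4).
Posterior β = 23.4.

23.4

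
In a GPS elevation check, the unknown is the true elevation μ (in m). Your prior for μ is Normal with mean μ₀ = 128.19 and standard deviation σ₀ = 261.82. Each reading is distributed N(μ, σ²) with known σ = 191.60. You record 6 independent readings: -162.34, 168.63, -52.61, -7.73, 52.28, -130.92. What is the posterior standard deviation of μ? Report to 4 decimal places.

74.9471

For Normal data with known variance σ², a Normal(μ₀, σ₀²) prior on μ is conjugate. Posterior precision = 1/σ₀² + n/σ²; posterior mean is the precision-weighted average of μ₀ and x̄.
σ₀² = 261.82² = 68549.7124, σ² = 191.60² = 36710.56; σ² + n·σ₀² = 36710.56 + 6·68549.7124 = 448008.8344.
Posterior precision = 1/σ₀² + n/σ² = 1/68549.7124 + 6/36710.56 = (σ² + n·σ₀²)/(σ₀²σ²) = 448008.8344/(68549.7124·36710.56); posterior variance σₙ² = σ₀²σ²/(σ² + n·σ₀²) = 68549.7124·36710.56/448008.8344 = 5617.073006.
Posterior SD = √σₙ² = √(68549.7124·36710.56/448008.8344) = 74.9471.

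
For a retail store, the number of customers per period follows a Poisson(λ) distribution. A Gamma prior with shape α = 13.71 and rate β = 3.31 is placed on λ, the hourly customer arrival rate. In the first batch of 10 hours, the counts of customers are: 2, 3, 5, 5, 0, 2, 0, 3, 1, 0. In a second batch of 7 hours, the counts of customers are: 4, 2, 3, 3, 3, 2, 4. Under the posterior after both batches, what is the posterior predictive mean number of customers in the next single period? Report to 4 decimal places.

With a Gamma(shape α, rate β) prior, the Poisson likelihood is conjugate: the posterior is Gamma(α + ΣXᵢ, β + n).
Batch 1: sum of counts S = 21 over n = 10 hours.
After batch 1: Gamma(α+S, β+n) = Gamma(13.71+21, 3.31+10) = Gamma(34.71, 13.31).
Batch 2: sum of counts S = 21 over n = 7 hours.
After batch 2: Gamma(α+S, β+n) = Gamma(34.71+21, 13.31+7) = Gamma(55.71, 20.31).
The predictive distribution for one future period is NegBinom with mean α/β = 2.7430.

2.7430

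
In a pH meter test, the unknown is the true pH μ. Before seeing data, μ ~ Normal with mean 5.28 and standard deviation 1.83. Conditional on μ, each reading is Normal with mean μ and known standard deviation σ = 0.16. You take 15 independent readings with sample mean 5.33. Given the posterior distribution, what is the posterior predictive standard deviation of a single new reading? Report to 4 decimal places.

0.1652

For Normal data with known variance σ², a Normal(μ₀, σ₀²) prior on μ is conjugate. Posterior precision = 1/σ₀² + n/σ²; posterior mean is the precision-weighted average of μ₀ and x̄.
σ₀² = 1.83² = 3.3489, σ² = 0.16² = 0.0256; σ² + n·σ₀² = 0.0256 + 15·3.3489 = 50.2591.
Posterior precision = 1/σ₀² + n/σ² = 1/3.3489 + 15/0.0256 = (σ² + n·σ₀²)/(σ₀²σ²) = 50.2591/(3.3489·0.0256); posterior variance σₙ² = σ₀²σ²/(σ² + n·σ₀²) = 3.3489·0.0256/50.2591 = 0.001706.
Predictive variance for one new observation = σₙ² + σ² = 3.3489·0.0256/50.2591 + 0.0256 = σ²·(σ₀² + 50.2591)/50.2591 = 0.0256·53.608/50.2591 = 0.027306; SD = √(0.0256·53.608/50.2591) = 0.1652.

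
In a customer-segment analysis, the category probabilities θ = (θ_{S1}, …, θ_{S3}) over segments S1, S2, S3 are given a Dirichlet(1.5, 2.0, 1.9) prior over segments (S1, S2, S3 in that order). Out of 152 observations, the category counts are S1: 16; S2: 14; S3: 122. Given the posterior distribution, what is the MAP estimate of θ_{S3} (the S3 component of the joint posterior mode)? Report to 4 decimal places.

0.7960

The Dirichlet prior is conjugate to the Multinomial likelihood: each posterior αⱼ = prior αⱼ + observed count nⱼ.
Posterior concentration: (17.5, 16.0, 123.9), total = 157.4.
Joint mode component: (α_{S3}−1)/(Σα−K) = 122.9/154.4 = 0.7960.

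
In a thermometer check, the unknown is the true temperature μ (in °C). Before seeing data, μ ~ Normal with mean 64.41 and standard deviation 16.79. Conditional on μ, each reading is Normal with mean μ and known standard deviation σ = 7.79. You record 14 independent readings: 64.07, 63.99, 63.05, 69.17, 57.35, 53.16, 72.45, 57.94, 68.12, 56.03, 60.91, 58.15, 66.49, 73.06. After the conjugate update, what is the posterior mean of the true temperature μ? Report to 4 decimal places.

63.1578

For Normal data with known variance σ², a Normal(μ₀, σ₀²) prior on μ is conjugate. Posterior precision = 1/σ₀² + n/σ²; posterior mean is the precision-weighted average of μ₀ and x̄.
Σxᵢ = 64.07 + 63.99 + 63.05 + 69.17 + 57.35 + 53.16 + 72.45 + 57.94 + 68.12 + 56.03 + 60.91 + 58.15 + 66.49 + 73.06 = 883.94, so n·x̄ = 883.94.
σ₀² = 16.79² = 281.9041, σ² = 7.79² = 60.6841; σ² + n·σ₀² = 60.6841 + 14·281.9041 = 4007.3415.
Posterior mean = (μ₀/σ₀² + n·x̄/σ²)/(1/σ₀² + n/σ²) = (σ²·μ₀ + σ₀²·n·x̄)/(σ² + n·σ₀²) = (60.6841·64.41 + 281.9041·883.94)/4007.3415 = 253094.973035/4007.3415 = 63.1578.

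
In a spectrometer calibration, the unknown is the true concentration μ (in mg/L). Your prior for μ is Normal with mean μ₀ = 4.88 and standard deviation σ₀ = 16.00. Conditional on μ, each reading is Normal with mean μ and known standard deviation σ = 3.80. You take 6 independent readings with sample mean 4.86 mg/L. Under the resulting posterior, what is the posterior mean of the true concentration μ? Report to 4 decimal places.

For Normal data with known variance σ², a Normal(μ₀, σ₀²) prior on μ is conjugate. Posterior precision = 1/σ₀² + n/σ²; posterior mean is the precision-weighted average of μ₀ and x̄.
n·x̄ = 6·4.86 = 29.16.
σ₀² = 16.00² = 256, σ² = 3.80² = 14.44; σ² + n·σ₀² = 14.44 + 6·256 = 1550.44.
Posterior mean = (μ₀/σ₀² + n·x̄/σ²)/(1/σ₀² + n/σ²) = (σ²·μ₀ + σ₀²·n·x̄)/(σ² + n·σ₀²) = (14.44·4.88 + 256·29.16)/1550.44 = 7535.4272/1550.44 = 4.8602.

4.8602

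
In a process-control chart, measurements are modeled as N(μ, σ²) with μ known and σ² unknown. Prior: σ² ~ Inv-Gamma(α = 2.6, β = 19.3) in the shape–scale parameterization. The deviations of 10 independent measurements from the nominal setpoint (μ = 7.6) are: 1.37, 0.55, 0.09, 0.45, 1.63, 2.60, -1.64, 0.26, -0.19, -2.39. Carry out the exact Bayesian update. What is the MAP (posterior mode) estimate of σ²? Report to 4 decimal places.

With known mean μ and an Inverse-Gamma(α, β) prior on σ², the Normal likelihood is conjugate: posterior is Inv-Gamma(α + n/2, β + Σ(xᵢ−μ)²/2).
Σ(xᵢ−μ)² = (1.37)² + (0.55)² + (0.09)² + (0.45)² + (1.63)² + (2.60)² + (-1.64)² + (0.26)² + (-0.19)² + (-2.39)² = 20.3123.
Posterior: Inv-Gamma(2.6 + 10/2, 19.3 + 20.3123/2) = Inv-Gamma(7.60, 29.45615).
Mode = β/(α+1) = 29.45615/8.60 = 3.4251.

3.4251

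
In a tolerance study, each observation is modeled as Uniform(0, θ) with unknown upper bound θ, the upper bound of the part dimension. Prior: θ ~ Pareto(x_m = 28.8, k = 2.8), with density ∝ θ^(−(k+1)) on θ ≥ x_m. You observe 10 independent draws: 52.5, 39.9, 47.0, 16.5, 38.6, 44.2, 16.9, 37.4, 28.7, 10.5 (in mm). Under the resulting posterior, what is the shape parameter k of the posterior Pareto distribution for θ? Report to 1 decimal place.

A Pareto(scale x_m, shape k) prior on the upper bound θ of Uniform(0, θ) is conjugate: posterior is Pareto(max(x_m, max xᵢ), k + n).
Sample maximum = 52.5; prior scale x_m = 28.8 → posterior scale = max = 52.5.
Posterior shape = 2.8 + 10 = 12.8.
Posterior shape k = 12.8.

12.8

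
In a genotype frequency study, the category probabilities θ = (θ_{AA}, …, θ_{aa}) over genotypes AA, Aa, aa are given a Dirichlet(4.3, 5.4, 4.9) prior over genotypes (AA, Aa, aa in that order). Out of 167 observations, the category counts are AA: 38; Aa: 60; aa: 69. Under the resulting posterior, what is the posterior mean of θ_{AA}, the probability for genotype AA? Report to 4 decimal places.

The Dirichlet prior is conjugate to the Multinomial likelihood: each posterior αⱼ = prior αⱼ + observed count nⱼ.
Posterior concentration: (42.3, 65.4, 73.9), total = 181.6.
E[θ_{AA}|data] = α_{AA}/Σα = 42.3/181.6 = 0.2329.

0.2329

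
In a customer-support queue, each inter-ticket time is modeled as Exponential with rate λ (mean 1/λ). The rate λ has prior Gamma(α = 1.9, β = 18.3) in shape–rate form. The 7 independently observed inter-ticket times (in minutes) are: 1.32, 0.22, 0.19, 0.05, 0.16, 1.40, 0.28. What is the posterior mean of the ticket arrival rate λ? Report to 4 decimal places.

0.4060

With a Gamma(shape α, rate β) prior on the exponential rate λ, the posterior after n observations with total T = Σxᵢ is Gamma(α+n, β+T).
Sum of observations T = 3.62 minutes; n = 7.
Posterior: Gamma(1.9+7, 18.3+3.62) = Gamma(8.9, 21.92).
Posterior mean of λ = α/β = 8.9/21.92 = 0.4060.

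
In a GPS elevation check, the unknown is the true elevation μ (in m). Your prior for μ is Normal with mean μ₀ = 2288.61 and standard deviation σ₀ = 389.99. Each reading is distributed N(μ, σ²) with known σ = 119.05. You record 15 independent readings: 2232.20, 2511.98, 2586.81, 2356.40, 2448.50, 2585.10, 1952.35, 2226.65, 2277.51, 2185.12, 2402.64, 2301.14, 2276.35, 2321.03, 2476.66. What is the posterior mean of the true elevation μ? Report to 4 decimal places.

For Normal data with known variance σ², a Normal(μ₀, σ₀²) prior on μ is conjugate. Posterior precision = 1/σ₀² + n/σ²; posterior mean is the precision-weighted average of μ₀ and x̄.
Σxᵢ = 2232.20 + 2511.98 + 2586.81 + 2356.40 + 2448.50 + 2585.10 + 1952.35 + 2226.65 + 2277.51 + 2185.12 + 2402.64 + 2301.14 + 2276.35 + 2321.03 + 2476.66 = 35140.44, so n·x̄ = 35140.44.
σ₀² = 389.99² = 152092.2001, σ² = 119.05² = 14172.9025; σ² + n·σ₀² = 14172.9025 + 15·152092.2001 = 2295555.904.
Posterior mean = (μ₀/σ₀² + n·x̄/σ²)/(1/σ₀² + n/σ²) = (σ²·μ₀ + σ₀²·n·x̄)/(σ² + n·σ₀²) = (14172.9025·2288.61 + 152092.2001·35140.44)/2295555.904 = 5377023078.472569/2295555.904 = 2342.3621.

2342.3621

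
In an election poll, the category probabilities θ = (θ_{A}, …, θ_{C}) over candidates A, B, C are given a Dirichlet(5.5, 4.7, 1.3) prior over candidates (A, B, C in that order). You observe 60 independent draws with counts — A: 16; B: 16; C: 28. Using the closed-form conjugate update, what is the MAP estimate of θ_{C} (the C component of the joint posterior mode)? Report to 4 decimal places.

The Dirichlet prior is conjugate to the Multinomial likelihood: each posterior αⱼ = prior αⱼ + observed count nⱼ.
Posterior concentration: (21.5, 20.7, 29.3), total = 71.5.
Joint mode component: (α_{C}−1)/(Σα−K) = 28.3/68.5 = 0.4131.

0.4131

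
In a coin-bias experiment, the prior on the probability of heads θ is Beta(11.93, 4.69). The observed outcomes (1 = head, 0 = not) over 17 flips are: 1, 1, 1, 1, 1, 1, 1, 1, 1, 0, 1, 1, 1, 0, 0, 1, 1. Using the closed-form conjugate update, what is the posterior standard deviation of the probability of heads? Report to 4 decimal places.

The Beta prior is conjugate to a Binomial/Bernoulli likelihood; the update adds successes to α and failures to β.
Posterior: Beta(α+k, β+n−k) = Beta(11.93+14, 4.69+3) = Beta(25.93, 7.69).
Var = αβ/((α+β)²(α+β+1)) = 25.93·7.69/(33.62²·34.62) = 0.00509573; SD = √0.00509573 = 0.0714.

0.0714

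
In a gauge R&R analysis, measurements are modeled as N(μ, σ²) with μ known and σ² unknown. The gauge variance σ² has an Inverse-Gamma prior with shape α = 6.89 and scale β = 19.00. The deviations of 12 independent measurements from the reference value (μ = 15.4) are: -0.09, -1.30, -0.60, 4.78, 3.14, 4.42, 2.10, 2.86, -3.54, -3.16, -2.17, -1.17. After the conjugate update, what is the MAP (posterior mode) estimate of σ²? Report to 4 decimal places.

4.8052

With known mean μ and an Inverse-Gamma(α, β) prior on σ², the Normal likelihood is conjugate: posterior is Inv-Gamma(α + n/2, β + Σ(xᵢ−μ)²/2).
Σ(xᵢ−μ)² = (-0.09)² + (-1.30)² + (-0.60)² + (4.78)² + (3.14)² + (4.42)² + (2.10)² + (2.86)² + (-3.54)² + (-3.16)² + (-2.17)² + (-1.17)² = 95.4871.
Posterior: Inv-Gamma(6.89 + 12/2, 19.00 + 95.4871/2) = Inv-Gamma(12.89, 66.74355).
Mode = β/(α+1) = 66.74355/13.89 = 4.8052.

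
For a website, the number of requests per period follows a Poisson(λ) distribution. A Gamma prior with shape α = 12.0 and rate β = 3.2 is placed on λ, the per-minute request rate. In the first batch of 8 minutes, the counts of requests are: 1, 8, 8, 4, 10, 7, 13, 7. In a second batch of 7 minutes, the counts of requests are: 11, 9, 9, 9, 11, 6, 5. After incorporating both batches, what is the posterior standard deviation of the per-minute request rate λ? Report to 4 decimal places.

0.6265

With a Gamma(shape α, rate β) prior, the Poisson likelihood is conjugate: the posterior is Gamma(α + ΣXᵢ, β + n).
Batch 1: sum of counts S = 58 over n = 8 minutes.
After batch 1: Gamma(α+S, β+n) = Gamma(12.0+58, 3.2+8) = Gamma(70.0, 11.2).
Batch 2: sum of counts S = 60 over n = 7 minutes.
After batch 2: Gamma(α+S, β+n) = Gamma(70.0+60, 11.2+7) = Gamma(130.0, 18.2).
SD = √α/β = √130.0/18.2 = 0.6265.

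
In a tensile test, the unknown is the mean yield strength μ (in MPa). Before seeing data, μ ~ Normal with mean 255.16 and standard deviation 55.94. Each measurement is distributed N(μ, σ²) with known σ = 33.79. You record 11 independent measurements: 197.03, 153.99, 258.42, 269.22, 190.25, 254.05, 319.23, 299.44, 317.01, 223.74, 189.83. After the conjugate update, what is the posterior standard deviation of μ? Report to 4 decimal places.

For Normal data with known variance σ², a Normal(μ₀, σ₀²) prior on μ is conjugate. Posterior precision = 1/σ₀² + n/σ²; posterior mean is the precision-weighted average of μ₀ and x̄.
σ₀² = 55.94² = 3129.2836, σ² = 33.79² = 1141.7641; σ² + n·σ₀² = 1141.7641 + 11·3129.2836 = 35563.8837.
Posterior precision = 1/σ₀² + n/σ² = 1/3129.2836 + 11/1141.7641 = (σ² + n·σ₀²)/(σ₀²σ²) = 35563.8837/(3129.2836·1141.7641); posterior variance σₙ² = σ₀²σ²/(σ² + n·σ₀²) = 3129.2836·1141.7641/35563.8837 = 100.464384.
Posterior SD = √σₙ² = √(3129.2836·1141.7641/35563.8837) = 10.0232.

10.0232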